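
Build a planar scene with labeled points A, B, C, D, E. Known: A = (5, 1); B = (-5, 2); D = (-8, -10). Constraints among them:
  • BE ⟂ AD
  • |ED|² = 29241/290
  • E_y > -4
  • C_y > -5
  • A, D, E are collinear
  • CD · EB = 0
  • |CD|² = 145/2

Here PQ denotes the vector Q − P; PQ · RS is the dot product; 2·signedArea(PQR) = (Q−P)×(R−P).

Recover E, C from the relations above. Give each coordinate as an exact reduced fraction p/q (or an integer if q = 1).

C = (-3/2, -9/2)
E = (-97/290, -1019/290)

1. E_x = -97/290  [A, D, E are collinear ∩ BE ⟂ AD]
2. E_y = -1019/290  [A, D, E are collinear ∩ BE ⟂ AD]
   → E = (-97/290, -1019/290)
3. C_x = -3/2  [line 1353/290·x + -1599/290·y + -2583/145 = 0 ∩ |CD|² = 145/2]
4. C_y = -9/2  [line 1353/290·x + -1599/290·y + -2583/145 = 0 ∩ |CD|² = 145/2]
   → C = (-3/2, -9/2)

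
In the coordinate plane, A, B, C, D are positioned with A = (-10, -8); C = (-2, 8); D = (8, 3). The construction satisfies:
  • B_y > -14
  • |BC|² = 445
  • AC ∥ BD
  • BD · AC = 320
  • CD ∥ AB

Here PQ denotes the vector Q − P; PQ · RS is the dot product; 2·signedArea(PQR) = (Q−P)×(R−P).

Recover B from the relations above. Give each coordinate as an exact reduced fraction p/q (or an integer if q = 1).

B = (0, -13)

1. B_x = 0  [AC ∥ BD ∩ CD ∥ AB]
2. B_y = -13  [AC ∥ BD ∩ CD ∥ AB]
   → B = (0, -13)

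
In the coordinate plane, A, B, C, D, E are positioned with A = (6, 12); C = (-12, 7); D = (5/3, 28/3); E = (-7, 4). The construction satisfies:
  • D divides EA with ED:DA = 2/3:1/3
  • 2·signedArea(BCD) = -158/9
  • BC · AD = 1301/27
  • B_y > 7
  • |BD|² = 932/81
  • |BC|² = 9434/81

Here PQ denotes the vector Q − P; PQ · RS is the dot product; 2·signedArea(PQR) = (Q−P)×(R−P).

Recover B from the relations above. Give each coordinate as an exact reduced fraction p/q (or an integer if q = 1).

B = (-11/9, 68/9)

1. B_x = -11/9  [BC · AD = 1301/27 ∩ 2·signedArea(BCD) = -158/9]
2. B_y = 68/9  [BC · AD = 1301/27 ∩ 2·signedArea(BCD) = -158/9]
   → B = (-11/9, 68/9)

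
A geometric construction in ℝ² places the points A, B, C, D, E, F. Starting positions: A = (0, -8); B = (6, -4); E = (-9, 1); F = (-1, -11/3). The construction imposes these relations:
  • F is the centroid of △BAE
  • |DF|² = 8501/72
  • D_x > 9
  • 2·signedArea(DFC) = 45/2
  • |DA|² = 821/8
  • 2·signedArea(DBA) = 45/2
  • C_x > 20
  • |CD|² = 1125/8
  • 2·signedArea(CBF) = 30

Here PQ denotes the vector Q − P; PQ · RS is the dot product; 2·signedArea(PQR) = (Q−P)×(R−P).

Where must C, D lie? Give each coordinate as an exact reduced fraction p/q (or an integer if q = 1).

C = (21, -9)
D = (39/4, -21/4)

1. D_x = 39/4  [line 4·x + -6·y + -141/2 = 0 ∩ |DF|² = 8501/72]
2. D_y = -21/4  [line 4·x + -6·y + -141/2 = 0 ∩ |DF|² = 8501/72]
   → D = (39/4, -21/4)
3. C_x = 21  [2·signedArea(CBF) = 30 ∩ 2·signedArea(DFC) = 45/2]
4. C_y = -9  [2·signedArea(CBF) = 30 ∩ 2·signedArea(DFC) = 45/2]
   → C = (21, -9)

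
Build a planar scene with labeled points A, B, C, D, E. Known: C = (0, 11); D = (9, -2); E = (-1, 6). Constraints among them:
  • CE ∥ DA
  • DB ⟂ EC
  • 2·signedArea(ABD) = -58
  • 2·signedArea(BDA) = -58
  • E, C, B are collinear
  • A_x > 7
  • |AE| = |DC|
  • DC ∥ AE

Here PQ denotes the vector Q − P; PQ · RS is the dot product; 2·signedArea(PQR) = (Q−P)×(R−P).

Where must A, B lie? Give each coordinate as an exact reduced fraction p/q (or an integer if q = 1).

1. A_x = 8  [DC ∥ AE ∩ CE ∥ DA]
2. A_y = -7  [DC ∥ AE ∩ CE ∥ DA]
   → A = (8, -7)
3. B_x = -28/13  [E, C, B are collinear ∩ DB ⟂ EC]
4. B_y = 3/13  [E, C, B are collinear ∩ DB ⟂ EC]
   → B = (-28/13, 3/13)

A = (8, -7)
B = (-28/13, 3/13)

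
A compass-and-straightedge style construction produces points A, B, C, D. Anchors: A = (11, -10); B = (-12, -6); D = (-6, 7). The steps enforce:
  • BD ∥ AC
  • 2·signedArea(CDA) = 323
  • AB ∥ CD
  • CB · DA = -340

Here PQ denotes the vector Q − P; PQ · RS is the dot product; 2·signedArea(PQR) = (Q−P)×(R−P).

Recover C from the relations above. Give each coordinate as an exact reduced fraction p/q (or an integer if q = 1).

C = (17, 3)

1. C_x = 17  [AB ∥ CD ∩ BD ∥ AC]
2. C_y = 3  [AB ∥ CD ∩ BD ∥ AC]
   → C = (17, 3)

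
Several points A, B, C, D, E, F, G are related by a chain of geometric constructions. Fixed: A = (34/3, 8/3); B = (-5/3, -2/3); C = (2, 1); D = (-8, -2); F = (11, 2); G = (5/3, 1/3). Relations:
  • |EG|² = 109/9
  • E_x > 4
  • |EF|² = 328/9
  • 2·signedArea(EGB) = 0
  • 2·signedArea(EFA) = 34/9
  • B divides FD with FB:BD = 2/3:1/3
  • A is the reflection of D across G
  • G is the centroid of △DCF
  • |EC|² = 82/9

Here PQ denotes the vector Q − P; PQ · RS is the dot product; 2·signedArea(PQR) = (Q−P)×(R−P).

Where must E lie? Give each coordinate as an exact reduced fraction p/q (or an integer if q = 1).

1. E_x = 5  [2·signedArea(EGB) = 0 ∩ 2·signedArea(EFA) = 34/9]
2. E_y = 4/3  [2·signedArea(EGB) = 0 ∩ 2·signedArea(EFA) = 34/9]
   → E = (5, 4/3)

E = (5, 4/3)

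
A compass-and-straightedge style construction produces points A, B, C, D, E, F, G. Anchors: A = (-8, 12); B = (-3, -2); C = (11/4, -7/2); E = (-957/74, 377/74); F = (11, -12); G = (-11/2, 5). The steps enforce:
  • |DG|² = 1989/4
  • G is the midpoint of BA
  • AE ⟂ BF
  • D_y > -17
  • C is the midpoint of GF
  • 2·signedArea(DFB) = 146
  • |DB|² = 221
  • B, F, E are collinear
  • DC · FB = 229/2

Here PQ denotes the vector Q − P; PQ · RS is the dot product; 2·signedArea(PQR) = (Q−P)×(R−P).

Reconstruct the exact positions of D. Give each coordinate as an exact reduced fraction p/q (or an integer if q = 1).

1. D_x = 2  [2·signedArea(DFB) = 146 ∩ DC · FB = 229/2]
2. D_y = -16  [2·signedArea(DFB) = 146 ∩ DC · FB = 229/2]
   → D = (2, -16)

D = (2, -16)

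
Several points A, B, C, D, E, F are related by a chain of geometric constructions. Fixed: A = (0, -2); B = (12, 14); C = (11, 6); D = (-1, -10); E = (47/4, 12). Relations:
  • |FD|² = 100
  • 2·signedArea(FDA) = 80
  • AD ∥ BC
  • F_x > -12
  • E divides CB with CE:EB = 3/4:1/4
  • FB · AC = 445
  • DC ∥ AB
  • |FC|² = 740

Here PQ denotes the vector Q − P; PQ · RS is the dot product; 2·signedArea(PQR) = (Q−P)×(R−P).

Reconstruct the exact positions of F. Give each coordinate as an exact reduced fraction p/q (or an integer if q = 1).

F = (-11, -10)

1. F_x = -11  [2·signedArea(FDA) = 80 ∩ FB · AC = 445]
2. F_y = -10  [2·signedArea(FDA) = 80 ∩ FB · AC = 445]
   → F = (-11, -10)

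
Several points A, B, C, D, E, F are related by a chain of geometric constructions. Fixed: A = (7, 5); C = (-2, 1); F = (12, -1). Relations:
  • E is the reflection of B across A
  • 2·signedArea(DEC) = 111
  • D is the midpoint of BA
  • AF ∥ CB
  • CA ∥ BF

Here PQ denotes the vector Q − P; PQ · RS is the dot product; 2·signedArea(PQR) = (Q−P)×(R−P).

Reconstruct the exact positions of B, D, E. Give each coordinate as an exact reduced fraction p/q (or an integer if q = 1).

B = (3, -5)
D = (5, 0)
E = (11, 15)

1. B_x = 3  [CA ∥ BF ∩ AF ∥ CB]
2. B_y = -5  [CA ∥ BF ∩ AF ∥ CB]
   → B = (3, -5)
3. D_x = 5  [D is the midpoint of BA]
4. D_y = 0  [D is the midpoint of BA]
   → D = (5, 0)
5. E_x = 11  [E is the reflection of B across A]
6. E_y = 15  [E is the reflection of B across A]
   → E = (11, 15)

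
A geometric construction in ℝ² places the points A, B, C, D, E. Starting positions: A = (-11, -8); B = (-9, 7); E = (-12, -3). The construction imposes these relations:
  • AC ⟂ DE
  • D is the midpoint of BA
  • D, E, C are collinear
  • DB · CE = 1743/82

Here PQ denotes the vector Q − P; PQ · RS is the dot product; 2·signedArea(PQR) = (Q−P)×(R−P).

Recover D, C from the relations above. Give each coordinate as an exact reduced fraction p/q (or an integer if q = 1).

1. D_x = -10  [D is the midpoint of BA]
2. D_y = -1/2  [D is the midpoint of BA]
   → D = (-10, -1/2)
3. C_x = -576/41  [D, E, C are collinear ∩ AC ⟂ DE]
4. C_y = -228/41  [D, E, C are collinear ∩ AC ⟂ DE]
   → C = (-576/41, -228/41)

C = (-576/41, -228/41)
D = (-10, -1/2)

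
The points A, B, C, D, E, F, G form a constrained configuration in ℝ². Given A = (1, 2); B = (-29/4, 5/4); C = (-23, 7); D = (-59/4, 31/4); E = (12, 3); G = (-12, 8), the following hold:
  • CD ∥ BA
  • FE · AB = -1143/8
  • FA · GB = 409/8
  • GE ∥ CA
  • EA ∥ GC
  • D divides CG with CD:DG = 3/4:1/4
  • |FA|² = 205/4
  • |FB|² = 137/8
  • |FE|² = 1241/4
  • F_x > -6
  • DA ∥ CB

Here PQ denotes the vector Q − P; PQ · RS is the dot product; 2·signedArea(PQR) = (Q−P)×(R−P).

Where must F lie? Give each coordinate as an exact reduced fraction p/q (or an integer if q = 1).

1. F_x = -11/2  [FE · AB = -1143/8 ∩ FA · GB = 409/8]
2. F_y = 5  [FE · AB = -1143/8 ∩ FA · GB = 409/8]
   → F = (-11/2, 5)

F = (-11/2, 5)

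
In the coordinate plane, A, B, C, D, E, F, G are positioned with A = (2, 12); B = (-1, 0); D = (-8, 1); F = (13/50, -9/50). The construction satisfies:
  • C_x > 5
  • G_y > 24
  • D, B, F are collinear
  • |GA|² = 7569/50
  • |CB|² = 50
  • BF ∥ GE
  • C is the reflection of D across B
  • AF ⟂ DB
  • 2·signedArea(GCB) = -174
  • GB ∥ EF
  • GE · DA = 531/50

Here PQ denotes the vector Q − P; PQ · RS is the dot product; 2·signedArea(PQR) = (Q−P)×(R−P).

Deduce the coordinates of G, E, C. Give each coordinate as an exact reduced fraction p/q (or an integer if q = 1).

1. C_x = 6  [C is the reflection of D across B]
2. C_y = -1  [C is the reflection of D across B]
   → C = (6, -1)
3. G_x = 187/50  [line -1·x + -7·y + 173 = 0 ∩ |GA|² = 7569/50]
4. G_y = 1209/50  [line -1·x + -7·y + 173 = 0 ∩ |GA|² = 7569/50]
   → G = (187/50, 1209/50)
5. E_x = 5  [GB ∥ EF ∩ BF ∥ GE]
6. E_y = 24  [GB ∥ EF ∩ BF ∥ GE]
   → E = (5, 24)

C = (6, -1)
E = (5, 24)
G = (187/50, 1209/50)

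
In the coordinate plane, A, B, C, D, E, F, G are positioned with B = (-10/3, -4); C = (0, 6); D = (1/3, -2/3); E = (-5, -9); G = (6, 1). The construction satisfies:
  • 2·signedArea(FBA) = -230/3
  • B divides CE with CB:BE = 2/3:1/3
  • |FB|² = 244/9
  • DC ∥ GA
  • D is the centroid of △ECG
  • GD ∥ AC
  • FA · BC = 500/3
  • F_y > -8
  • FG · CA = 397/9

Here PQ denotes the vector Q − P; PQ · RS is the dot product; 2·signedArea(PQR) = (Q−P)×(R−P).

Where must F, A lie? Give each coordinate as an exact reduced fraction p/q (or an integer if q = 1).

A = (17/3, 23/3)
F = (2/3, -22/3)

1. A_x = 17/3  [GD ∥ AC ∩ DC ∥ GA]
2. A_y = 23/3  [GD ∥ AC ∩ DC ∥ GA]
   → A = (17/3, 23/3)
3. F_x = 2/3  [FA · BC = 500/3 ∩ 2·signedArea(FBA) = -230/3]
4. F_y = -22/3  [FA · BC = 500/3 ∩ 2·signedArea(FBA) = -230/3]
   → F = (2/3, -22/3)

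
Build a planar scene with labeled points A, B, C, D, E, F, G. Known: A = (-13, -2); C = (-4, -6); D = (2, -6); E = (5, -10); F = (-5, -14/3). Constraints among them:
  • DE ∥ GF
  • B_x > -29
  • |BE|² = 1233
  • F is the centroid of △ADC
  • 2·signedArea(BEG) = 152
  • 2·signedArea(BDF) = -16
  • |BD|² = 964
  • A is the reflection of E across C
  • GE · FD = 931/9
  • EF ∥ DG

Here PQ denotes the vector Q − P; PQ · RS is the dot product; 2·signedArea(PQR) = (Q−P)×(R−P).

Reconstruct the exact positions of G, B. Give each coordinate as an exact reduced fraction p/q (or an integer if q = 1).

1. G_x = -8  [DE ∥ GF ∩ EF ∥ DG]
2. G_y = -2/3  [DE ∥ GF ∩ EF ∥ DG]
   → G = (-8, -2/3)
3. B_x = -28  [2·signedArea(BDF) = -16 ∩ 2·signedArea(BEG) = 152]
4. B_y = 2  [2·signedArea(BDF) = -16 ∩ 2·signedArea(BEG) = 152]
   → B = (-28, 2)

B = (-28, 2)
G = (-8, -2/3)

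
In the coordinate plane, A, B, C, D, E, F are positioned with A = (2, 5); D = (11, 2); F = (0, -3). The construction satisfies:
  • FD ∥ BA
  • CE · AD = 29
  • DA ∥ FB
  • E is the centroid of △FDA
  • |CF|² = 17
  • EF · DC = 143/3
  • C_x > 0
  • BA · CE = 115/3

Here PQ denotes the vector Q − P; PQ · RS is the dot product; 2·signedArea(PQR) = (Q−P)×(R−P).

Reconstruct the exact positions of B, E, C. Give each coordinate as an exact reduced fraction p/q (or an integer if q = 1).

B = (-9, 0)
C = (1, 1)
E = (13/3, 4/3)

1. B_x = -9  [FD ∥ BA ∩ DA ∥ FB]
2. B_y = 0  [FD ∥ BA ∩ DA ∥ FB]
   → B = (-9, 0)
3. E_x = 13/3  [E is the centroid of △FDA]
4. E_y = 4/3  [E is the centroid of △FDA]
   → E = (13/3, 4/3)
5. C_x = 1  [CE · AD = 29 ∩ EF · DC = 143/3]
6. C_y = 1  [CE · AD = 29 ∩ EF · DC = 143/3]
   → C = (1, 1)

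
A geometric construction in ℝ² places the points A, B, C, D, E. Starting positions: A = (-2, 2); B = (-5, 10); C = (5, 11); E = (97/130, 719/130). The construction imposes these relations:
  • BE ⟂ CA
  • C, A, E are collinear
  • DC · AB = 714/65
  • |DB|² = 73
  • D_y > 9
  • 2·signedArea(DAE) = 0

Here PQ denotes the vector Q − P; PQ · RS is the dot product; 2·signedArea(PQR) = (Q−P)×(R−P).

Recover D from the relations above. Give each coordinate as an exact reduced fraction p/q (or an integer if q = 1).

D = (227/65, 589/65)

1. D_x = 227/65  [2·signedArea(DAE) = 0 ∩ DC · AB = 714/65]
2. D_y = 589/65  [2·signedArea(DAE) = 0 ∩ DC · AB = 714/65]
   → D = (227/65, 589/65)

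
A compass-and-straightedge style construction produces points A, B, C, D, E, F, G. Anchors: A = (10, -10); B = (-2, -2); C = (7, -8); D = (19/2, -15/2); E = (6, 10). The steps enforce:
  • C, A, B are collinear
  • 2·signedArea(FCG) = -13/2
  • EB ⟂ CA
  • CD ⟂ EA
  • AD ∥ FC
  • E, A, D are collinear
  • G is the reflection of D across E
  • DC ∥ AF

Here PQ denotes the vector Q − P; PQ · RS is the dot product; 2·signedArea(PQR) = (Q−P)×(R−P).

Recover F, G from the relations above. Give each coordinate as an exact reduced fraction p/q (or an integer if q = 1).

1. F_x = 15/2  [AD ∥ FC ∩ DC ∥ AF]
2. F_y = -21/2  [AD ∥ FC ∩ DC ∥ AF]
   → F = (15/2, -21/2)
3. G_x = 5/2  [G is the reflection of D across E]
4. G_y = 55/2  [G is the reflection of D across E]
   → G = (5/2, 55/2)

F = (15/2, -21/2)
G = (5/2, 55/2)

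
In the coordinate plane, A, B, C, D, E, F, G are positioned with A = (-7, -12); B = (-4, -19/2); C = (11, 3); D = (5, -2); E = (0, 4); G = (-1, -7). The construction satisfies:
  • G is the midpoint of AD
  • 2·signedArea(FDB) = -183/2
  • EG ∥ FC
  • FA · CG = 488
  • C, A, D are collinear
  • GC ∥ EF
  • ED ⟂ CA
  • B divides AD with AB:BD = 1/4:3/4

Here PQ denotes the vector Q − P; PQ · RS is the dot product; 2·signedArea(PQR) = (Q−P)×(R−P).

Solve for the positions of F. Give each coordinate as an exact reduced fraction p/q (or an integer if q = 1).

F = (12, 14)

1. F_x = 12  [EG ∥ FC ∩ GC ∥ EF]
2. F_y = 14  [EG ∥ FC ∩ GC ∥ EF]
   → F = (12, 14)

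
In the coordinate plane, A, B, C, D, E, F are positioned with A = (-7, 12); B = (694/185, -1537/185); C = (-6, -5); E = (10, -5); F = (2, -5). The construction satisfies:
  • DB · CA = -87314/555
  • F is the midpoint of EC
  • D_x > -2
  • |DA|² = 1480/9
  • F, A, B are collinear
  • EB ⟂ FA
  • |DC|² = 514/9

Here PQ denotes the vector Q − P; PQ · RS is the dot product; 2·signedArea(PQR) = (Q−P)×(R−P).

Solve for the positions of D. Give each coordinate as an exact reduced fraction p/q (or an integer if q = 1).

1. D_x = -1  [line 1·x + -17·y + 37/3 = 0 ∩ |DC|² = 514/9]
2. D_y = 2/3  [line 1·x + -17·y + 37/3 = 0 ∩ |DC|² = 514/9]
   → D = (-1, 2/3)

D = (-1, 2/3)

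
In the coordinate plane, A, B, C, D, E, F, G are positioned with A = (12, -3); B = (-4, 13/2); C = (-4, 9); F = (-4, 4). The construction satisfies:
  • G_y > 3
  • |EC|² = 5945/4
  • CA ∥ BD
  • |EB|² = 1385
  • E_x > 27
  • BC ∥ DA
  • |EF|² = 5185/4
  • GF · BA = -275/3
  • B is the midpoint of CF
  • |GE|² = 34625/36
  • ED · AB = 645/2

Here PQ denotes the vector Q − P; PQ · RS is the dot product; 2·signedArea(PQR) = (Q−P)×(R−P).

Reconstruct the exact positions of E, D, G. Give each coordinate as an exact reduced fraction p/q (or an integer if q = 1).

D = (12, -11/2)
E = (28, -25/2)
G = (4/3, 10/3)

1. D_x = 12  [BC ∥ DA ∩ CA ∥ BD]
2. D_y = -11/2  [BC ∥ DA ∩ CA ∥ BD]
   → D = (12, -11/2)
3. E_x = 28  [line 16·x + -19/2·y + -2267/4 = 0 ∩ |EB|² = 1385]
4. E_y = -25/2  [line 16·x + -19/2·y + -2267/4 = 0 ∩ |EB|² = 1385]
   → E = (28, -25/2)
5. G_x = 4/3  [line -16·x + 19/2·y + -31/3 = 0 ∩ |GE|² = 34625/36]
6. G_y = 10/3  [line -16·x + 19/2·y + -31/3 = 0 ∩ |GE|² = 34625/36]
   → G = (4/3, 10/3)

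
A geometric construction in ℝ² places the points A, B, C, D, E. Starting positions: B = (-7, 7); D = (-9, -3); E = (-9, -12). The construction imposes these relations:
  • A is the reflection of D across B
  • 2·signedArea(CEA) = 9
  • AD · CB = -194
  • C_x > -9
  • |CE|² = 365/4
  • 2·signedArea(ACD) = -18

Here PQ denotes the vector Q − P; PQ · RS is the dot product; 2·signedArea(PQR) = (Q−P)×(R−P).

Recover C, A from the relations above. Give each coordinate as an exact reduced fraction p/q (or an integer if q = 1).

1. A_x = -5  [A is the reflection of D across B]
2. A_y = 17  [A is the reflection of D across B]
   → A = (-5, 17)
3. C_x = -8  [2·signedArea(CEA) = 9 ∩ 2·signedArea(ACD) = -18]
4. C_y = -5/2  [2·signedArea(CEA) = 9 ∩ 2·signedArea(ACD) = -18]
   → C = (-8, -5/2)

A = (-5, 17)
C = (-8, -5/2)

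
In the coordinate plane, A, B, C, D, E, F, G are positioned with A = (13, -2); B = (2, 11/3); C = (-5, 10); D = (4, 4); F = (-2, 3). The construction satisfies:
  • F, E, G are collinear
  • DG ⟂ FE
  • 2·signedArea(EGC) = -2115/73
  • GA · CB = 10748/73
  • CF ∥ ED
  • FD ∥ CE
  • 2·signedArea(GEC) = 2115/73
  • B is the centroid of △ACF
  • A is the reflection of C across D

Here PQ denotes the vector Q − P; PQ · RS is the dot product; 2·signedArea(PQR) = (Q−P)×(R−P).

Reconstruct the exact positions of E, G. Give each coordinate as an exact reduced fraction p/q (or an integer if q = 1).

E = (1, 11)
G = (-68/73, 427/73)

1. E_x = 1  [CF ∥ ED ∩ FD ∥ CE]
2. E_y = 11  [CF ∥ ED ∩ FD ∥ CE]
   → E = (1, 11)
3. G_x = -68/73  [F, E, G are collinear ∩ DG ⟂ FE]
4. G_y = 427/73  [F, E, G are collinear ∩ DG ⟂ FE]
   → G = (-68/73, 427/73)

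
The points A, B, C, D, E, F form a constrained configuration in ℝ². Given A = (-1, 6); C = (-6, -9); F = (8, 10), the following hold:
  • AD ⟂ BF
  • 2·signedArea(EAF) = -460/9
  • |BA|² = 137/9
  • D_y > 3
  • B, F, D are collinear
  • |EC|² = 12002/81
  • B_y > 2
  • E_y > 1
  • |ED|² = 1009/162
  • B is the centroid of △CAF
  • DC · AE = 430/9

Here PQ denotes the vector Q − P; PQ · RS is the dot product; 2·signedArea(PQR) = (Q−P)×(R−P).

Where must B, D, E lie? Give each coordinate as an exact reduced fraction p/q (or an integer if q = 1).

1. B_x = 1/3  [B is the centroid of △CAF]
2. B_y = 7/3  [B is the centroid of △CAF]
   → B = (1/3, 7/3)
3. D_x = 3/2  [B, F, D are collinear ∩ AD ⟂ BF]
4. D_y = 7/2  [B, F, D are collinear ∩ AD ⟂ BF]
   → D = (3/2, 7/2)
5. E_x = 7/9  [2·signedArea(EAF) = -460/9 ∩ DC · AE = 430/9]
6. E_y = 10/9  [2·signedArea(EAF) = -460/9 ∩ DC · AE = 430/9]
   → E = (7/9, 10/9)

B = (1/3, 7/3)
D = (3/2, 7/2)
E = (7/9, 10/9)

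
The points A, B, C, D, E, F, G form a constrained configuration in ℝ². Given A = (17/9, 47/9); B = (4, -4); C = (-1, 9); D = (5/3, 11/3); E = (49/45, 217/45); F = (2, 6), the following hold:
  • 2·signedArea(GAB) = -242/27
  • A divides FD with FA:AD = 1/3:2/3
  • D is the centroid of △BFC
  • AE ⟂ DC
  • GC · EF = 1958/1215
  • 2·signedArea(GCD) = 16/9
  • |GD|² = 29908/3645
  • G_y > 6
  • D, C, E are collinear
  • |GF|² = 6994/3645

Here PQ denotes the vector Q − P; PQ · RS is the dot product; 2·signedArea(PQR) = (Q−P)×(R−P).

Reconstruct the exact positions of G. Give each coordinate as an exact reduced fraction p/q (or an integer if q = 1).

1. G_x = 89/135  [2·signedArea(GCD) = 16/9 ∩ GC · EF = 1958/1215]
2. G_y = 857/135  [2·signedArea(GCD) = 16/9 ∩ GC · EF = 1958/1215]
   → G = (89/135, 857/135)

G = (89/135, 857/135)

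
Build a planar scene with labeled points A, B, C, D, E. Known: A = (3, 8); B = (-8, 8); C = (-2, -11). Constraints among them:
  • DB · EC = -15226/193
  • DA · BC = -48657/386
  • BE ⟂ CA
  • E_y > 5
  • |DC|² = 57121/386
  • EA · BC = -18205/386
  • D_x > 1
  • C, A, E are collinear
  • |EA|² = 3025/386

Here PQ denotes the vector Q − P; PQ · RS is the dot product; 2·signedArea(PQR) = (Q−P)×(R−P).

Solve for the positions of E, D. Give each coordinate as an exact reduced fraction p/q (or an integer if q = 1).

1. E_x = 883/386  [C, A, E are collinear ∩ BE ⟂ CA]
2. E_y = 2043/386  [C, A, E are collinear ∩ BE ⟂ CA]
   → E = (883/386, 2043/386)
3. D_x = 423/386  [DB · EC = -15226/193 ∩ DA · BC = -48657/386]
4. D_y = 295/386  [DB · EC = -15226/193 ∩ DA · BC = -48657/386]
   → D = (423/386, 295/386)

D = (423/386, 295/386)
E = (883/386, 2043/386)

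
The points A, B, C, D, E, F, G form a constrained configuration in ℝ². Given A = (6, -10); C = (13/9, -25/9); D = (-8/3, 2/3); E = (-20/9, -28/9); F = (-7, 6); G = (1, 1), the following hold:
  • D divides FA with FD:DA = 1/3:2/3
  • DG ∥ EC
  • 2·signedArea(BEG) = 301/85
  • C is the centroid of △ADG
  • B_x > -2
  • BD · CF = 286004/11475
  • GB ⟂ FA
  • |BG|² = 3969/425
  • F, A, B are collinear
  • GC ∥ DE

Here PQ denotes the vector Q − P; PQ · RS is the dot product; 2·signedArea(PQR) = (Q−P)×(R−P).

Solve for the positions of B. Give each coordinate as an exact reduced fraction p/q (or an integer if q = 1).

1. B_x = -583/425  [F, A, B are collinear ∩ GB ⟂ FA]
2. B_y = -394/425  [F, A, B are collinear ∩ GB ⟂ FA]
   → B = (-583/425, -394/425)

B = (-583/425, -394/425)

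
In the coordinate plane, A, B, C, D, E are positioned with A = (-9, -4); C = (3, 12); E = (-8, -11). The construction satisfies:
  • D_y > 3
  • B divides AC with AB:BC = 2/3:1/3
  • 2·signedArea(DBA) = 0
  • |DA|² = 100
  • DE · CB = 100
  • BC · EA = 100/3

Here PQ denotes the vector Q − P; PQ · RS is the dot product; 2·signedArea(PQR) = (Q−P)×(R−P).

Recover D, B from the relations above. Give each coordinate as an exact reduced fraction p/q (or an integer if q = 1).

B = (-1, 20/3)
D = (-3, 4)

1. B_x = -1  [B divides AC with AB:BC = 2/3:1/3]
2. B_y = 20/3  [B divides AC with AB:BC = 2/3:1/3]
   → B = (-1, 20/3)
3. D_x = -3  [2·signedArea(DBA) = 0 ∩ DE · CB = 100]
4. D_y = 4  [2·signedArea(DBA) = 0 ∩ DE · CB = 100]
   → D = (-3, 4)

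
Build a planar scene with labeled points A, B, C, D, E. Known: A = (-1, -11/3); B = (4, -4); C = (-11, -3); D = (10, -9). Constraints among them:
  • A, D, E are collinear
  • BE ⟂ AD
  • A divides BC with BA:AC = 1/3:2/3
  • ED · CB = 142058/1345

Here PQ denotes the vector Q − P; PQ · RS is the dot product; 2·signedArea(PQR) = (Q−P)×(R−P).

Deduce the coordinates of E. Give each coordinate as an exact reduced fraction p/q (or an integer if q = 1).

1. E_x = 4276/1345  [A, D, E are collinear ∩ BE ⟂ AD]
2. E_y = -7657/1345  [A, D, E are collinear ∩ BE ⟂ AD]
   → E = (4276/1345, -7657/1345)

E = (4276/1345, -7657/1345)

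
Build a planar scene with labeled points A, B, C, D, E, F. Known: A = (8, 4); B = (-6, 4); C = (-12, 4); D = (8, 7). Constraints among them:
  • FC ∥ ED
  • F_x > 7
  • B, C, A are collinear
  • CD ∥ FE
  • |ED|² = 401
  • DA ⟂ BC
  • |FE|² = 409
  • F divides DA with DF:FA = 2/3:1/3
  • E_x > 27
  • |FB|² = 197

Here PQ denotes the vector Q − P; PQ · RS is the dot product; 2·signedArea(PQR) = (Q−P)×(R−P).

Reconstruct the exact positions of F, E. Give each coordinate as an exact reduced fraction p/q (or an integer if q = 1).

E = (28, 8)
F = (8, 5)

1. F_x = 8  [F divides DA with DF:FA = 2/3:1/3]
2. F_y = 5  [F divides DA with DF:FA = 2/3:1/3]
   → F = (8, 5)
3. E_x = 28  [FC ∥ ED ∩ CD ∥ FE]
4. E_y = 8  [FC ∥ ED ∩ CD ∥ FE]
   → E = (28, 8)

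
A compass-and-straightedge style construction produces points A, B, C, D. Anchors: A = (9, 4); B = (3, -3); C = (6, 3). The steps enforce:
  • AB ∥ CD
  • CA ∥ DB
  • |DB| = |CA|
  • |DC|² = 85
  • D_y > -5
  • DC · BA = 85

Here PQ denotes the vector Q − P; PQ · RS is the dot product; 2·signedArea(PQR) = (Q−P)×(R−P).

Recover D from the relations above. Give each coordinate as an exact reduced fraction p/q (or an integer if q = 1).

1. D_x = 0  [CA ∥ DB ∩ AB ∥ CD]
2. D_y = -4  [CA ∥ DB ∩ AB ∥ CD]
   → D = (0, -4)

D = (0, -4)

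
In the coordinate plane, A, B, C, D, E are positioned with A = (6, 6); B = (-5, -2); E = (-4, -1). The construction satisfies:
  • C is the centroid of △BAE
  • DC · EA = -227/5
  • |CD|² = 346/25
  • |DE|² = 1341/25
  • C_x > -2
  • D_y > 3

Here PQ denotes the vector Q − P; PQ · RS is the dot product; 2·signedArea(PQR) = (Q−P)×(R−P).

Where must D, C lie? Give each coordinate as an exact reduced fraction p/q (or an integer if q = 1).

1. C_x = -1  [C is the centroid of △BAE]
2. C_y = 1  [C is the centroid of △BAE]
   → C = (-1, 1)
3. D_x = 2  [line -10·x + -7·y + 212/5 = 0 ∩ |DE|² = 1341/25]
4. D_y = 16/5  [line -10·x + -7·y + 212/5 = 0 ∩ |DE|² = 1341/25]
   → D = (2, 16/5)

C = (-1, 1)
D = (2, 16/5)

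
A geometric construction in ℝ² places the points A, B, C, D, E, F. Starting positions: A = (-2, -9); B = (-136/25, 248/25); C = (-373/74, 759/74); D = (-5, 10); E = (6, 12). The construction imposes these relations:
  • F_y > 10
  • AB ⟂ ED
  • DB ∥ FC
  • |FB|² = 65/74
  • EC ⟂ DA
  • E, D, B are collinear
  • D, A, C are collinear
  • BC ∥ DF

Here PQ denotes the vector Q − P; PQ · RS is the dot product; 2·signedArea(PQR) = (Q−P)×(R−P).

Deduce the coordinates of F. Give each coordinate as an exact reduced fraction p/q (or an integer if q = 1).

1. F_x = -8511/1850  [DB ∥ FC ∩ BC ∥ DF]
2. F_y = 19123/1850  [DB ∥ FC ∩ BC ∥ DF]
   → F = (-8511/1850, 19123/1850)

F = (-8511/1850, 19123/1850)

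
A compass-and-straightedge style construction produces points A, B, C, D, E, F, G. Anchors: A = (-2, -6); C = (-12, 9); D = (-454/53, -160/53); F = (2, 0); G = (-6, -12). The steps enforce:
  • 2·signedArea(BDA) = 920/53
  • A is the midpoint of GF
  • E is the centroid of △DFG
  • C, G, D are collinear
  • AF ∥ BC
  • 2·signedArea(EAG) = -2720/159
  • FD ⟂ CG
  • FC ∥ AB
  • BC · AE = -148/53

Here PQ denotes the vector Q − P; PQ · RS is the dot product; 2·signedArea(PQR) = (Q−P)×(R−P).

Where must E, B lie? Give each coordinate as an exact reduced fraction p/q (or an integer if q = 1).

B = (-16, 3)
E = (-222/53, -796/159)

1. E_x = -222/53  [E is the centroid of △DFG]
2. E_y = -796/159  [E is the centroid of △DFG]
   → E = (-222/53, -796/159)
3. B_x = -16  [AF ∥ BC ∩ FC ∥ AB]
4. B_y = 3  [AF ∥ BC ∩ FC ∥ AB]
   → B = (-16, 3)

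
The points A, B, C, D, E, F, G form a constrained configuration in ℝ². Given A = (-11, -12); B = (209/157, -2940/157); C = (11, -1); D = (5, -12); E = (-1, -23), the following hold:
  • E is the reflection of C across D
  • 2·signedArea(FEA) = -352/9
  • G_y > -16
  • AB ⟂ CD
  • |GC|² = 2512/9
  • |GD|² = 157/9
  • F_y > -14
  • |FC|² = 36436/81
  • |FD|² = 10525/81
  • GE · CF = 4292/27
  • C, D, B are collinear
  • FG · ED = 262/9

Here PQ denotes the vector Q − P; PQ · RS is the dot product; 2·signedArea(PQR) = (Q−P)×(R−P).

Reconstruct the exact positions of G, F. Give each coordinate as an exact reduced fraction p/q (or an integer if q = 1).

F = (-19/3, -119/9)
G = (3, -47/3)

1. F_x = -19/3  [line -11·x + -10·y + -1817/9 = 0 ∩ |FD|² = 10525/81]
2. F_y = -119/9  [line -11·x + -10·y + -1817/9 = 0 ∩ |FD|² = 10525/81]
   → F = (-19/3, -119/9)
3. G_x = 3  [GE · CF = 4292/27 ∩ FG · ED = 262/9]
4. G_y = -47/3  [GE · CF = 4292/27 ∩ FG · ED = 262/9]
   → G = (3, -47/3)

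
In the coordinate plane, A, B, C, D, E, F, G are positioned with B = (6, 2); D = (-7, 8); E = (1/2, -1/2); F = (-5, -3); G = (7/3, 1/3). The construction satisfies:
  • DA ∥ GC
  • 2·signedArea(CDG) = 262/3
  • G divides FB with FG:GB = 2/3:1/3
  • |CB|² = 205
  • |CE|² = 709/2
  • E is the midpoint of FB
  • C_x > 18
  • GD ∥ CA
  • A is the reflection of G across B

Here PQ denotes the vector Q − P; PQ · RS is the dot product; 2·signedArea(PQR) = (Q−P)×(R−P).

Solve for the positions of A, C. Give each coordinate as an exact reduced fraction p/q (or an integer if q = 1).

A = (29/3, 11/3)
C = (19, -4)

1. A_x = 29/3  [A is the reflection of G across B]
2. A_y = 11/3  [A is the reflection of G across B]
   → A = (29/3, 11/3)
3. C_x = 19  [GD ∥ CA ∩ DA ∥ GC]
4. C_y = -4  [GD ∥ CA ∩ DA ∥ GC]
   → C = (19, -4)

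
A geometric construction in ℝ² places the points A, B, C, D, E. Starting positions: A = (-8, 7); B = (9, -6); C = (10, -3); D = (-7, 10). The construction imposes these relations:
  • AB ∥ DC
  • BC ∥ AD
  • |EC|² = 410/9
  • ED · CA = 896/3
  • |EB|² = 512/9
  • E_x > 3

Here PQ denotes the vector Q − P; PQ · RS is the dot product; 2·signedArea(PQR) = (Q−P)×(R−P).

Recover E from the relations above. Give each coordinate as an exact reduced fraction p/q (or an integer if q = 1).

E = (11/3, -2/3)

1. E_x = 11/3  [line 18·x + -10·y + -218/3 = 0 ∩ |EB|² = 512/9]
2. E_y = -2/3  [line 18·x + -10·y + -218/3 = 0 ∩ |EB|² = 512/9]
   → E = (11/3, -2/3)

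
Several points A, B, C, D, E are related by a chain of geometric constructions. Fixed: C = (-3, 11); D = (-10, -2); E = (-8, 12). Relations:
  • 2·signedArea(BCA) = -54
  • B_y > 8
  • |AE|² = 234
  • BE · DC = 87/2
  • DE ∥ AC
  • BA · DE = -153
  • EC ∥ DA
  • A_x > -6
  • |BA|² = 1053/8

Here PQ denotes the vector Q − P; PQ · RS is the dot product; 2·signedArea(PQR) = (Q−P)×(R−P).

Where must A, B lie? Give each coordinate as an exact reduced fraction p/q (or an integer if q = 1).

1. A_x = -5  [DE ∥ AC ∩ EC ∥ DA]
2. A_y = -3  [DE ∥ AC ∩ EC ∥ DA]
   → A = (-5, -3)
3. B_x = -29/4  [BA · DE = -153 ∩ 2·signedArea(BCA) = -54]
4. B_y = 33/4  [BA · DE = -153 ∩ 2·signedArea(BCA) = -54]
   → B = (-29/4, 33/4)

A = (-5, -3)
B = (-29/4, 33/4)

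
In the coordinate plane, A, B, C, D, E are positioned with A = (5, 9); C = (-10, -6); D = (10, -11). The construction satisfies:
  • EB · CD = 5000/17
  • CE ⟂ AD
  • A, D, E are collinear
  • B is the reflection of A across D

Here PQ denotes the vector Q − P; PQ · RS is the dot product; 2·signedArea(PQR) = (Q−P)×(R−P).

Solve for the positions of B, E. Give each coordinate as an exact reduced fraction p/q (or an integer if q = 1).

B = (15, -31)
E = (130/17, -27/17)

1. B_x = 15  [B is the reflection of A across D]
2. B_y = -31  [B is the reflection of A across D]
   → B = (15, -31)
3. E_x = 130/17  [A, D, E are collinear ∩ CE ⟂ AD]
4. E_y = -27/17  [A, D, E are collinear ∩ CE ⟂ AD]
   → E = (130/17, -27/17)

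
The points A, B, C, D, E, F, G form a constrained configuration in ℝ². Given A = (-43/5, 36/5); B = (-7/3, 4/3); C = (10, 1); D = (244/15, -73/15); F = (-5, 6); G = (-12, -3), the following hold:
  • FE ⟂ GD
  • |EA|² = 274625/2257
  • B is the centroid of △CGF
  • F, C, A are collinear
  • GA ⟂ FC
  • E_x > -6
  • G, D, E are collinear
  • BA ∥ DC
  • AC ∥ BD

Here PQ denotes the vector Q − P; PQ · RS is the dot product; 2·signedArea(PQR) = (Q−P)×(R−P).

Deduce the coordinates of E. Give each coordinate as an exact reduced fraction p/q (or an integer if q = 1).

1. E_x = -63446/11285  [G, D, E are collinear ∩ FE ⟂ GD]
2. E_y = -38608/11285  [G, D, E are collinear ∩ FE ⟂ GD]
   → E = (-63446/11285, -38608/11285)

E = (-63446/11285, -38608/11285)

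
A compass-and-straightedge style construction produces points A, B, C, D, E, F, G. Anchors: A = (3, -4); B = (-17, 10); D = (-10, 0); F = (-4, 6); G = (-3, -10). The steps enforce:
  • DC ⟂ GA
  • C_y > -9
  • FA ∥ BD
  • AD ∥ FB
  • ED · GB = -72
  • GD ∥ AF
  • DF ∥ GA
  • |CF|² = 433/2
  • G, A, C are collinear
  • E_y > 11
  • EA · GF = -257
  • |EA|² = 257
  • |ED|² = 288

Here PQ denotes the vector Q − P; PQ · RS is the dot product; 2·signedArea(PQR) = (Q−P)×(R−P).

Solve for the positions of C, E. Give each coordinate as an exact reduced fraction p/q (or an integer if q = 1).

1. C_x = -3/2  [G, A, C are collinear ∩ DC ⟂ GA]
2. C_y = -17/2  [G, A, C are collinear ∩ DC ⟂ GA]
   → C = (-3/2, -17/2)
3. E_x = 2  [EA · GF = -257 ∩ ED · GB = -72]
4. E_y = 12  [EA · GF = -257 ∩ ED · GB = -72]
   → E = (2, 12)

C = (-3/2, -17/2)
E = (2, 12)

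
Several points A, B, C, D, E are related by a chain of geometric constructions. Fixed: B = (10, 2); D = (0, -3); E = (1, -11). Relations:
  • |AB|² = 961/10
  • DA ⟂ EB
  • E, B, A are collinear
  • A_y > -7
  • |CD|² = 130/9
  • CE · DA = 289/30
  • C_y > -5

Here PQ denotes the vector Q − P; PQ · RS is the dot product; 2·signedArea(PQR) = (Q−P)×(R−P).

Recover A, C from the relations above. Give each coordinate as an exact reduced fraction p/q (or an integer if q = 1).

A = (221/50, -303/50)
C = (11/3, -4)

1. A_x = 221/50  [E, B, A are collinear ∩ DA ⟂ EB]
2. A_y = -303/50  [E, B, A are collinear ∩ DA ⟂ EB]
   → A = (221/50, -303/50)
3. C_x = 11/3  [line -221/50·x + 153/50·y + 4267/150 = 0 ∩ |CD|² = 130/9]
4. C_y = -4  [line -221/50·x + 153/50·y + 4267/150 = 0 ∩ |CD|² = 130/9]
   → C = (11/3, -4)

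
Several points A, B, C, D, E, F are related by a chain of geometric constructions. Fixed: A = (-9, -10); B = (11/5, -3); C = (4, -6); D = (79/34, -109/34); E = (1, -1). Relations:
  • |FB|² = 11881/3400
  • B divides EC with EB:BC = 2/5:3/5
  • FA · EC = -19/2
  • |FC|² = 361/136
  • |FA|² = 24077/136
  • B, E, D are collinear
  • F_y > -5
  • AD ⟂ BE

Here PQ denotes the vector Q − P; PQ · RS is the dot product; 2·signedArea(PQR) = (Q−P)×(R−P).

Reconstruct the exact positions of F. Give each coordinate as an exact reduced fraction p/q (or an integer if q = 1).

1. F_x = 215/68  [line -3·x + 5·y + 65/2 = 0 ∩ |FC|² = 361/136]
2. F_y = -313/68  [line -3·x + 5·y + 65/2 = 0 ∩ |FC|² = 361/136]
   → F = (215/68, -313/68)

F = (215/68, -313/68)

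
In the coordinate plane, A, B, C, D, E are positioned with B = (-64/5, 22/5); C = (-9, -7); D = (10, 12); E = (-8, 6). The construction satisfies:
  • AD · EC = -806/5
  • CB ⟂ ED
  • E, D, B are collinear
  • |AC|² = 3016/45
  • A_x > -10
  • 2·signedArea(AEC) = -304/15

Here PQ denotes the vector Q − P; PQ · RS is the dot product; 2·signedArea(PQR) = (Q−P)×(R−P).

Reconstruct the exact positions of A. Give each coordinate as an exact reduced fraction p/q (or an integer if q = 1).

A = (-149/15, 17/15)

1. A_x = -149/15  [2·signedArea(AEC) = -304/15 ∩ AD · EC = -806/5]
2. A_y = 17/15  [2·signedArea(AEC) = -304/15 ∩ AD · EC = -806/5]
   → A = (-149/15, 17/15)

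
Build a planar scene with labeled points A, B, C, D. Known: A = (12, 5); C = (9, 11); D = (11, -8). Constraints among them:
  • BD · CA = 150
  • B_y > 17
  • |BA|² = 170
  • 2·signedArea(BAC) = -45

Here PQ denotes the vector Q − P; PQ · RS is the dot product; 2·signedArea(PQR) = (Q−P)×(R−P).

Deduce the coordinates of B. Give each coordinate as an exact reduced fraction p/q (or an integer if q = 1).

B = (13, 18)

1. B_x = 13  [BD · CA = 150 ∩ 2·signedArea(BAC) = -45]
2. B_y = 18  [BD · CA = 150 ∩ 2·signedArea(BAC) = -45]
   → B = (13, 18)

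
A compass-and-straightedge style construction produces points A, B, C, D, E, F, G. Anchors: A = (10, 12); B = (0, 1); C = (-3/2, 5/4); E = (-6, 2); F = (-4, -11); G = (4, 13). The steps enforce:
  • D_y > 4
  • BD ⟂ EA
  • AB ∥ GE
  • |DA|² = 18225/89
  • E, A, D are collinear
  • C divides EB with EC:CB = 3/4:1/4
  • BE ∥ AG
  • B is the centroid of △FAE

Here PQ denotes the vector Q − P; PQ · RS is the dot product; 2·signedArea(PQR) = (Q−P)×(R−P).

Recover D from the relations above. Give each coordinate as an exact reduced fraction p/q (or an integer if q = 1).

1. D_x = -190/89  [E, A, D are collinear ∩ BD ⟂ EA]
2. D_y = 393/89  [E, A, D are collinear ∩ BD ⟂ EA]
   → D = (-190/89, 393/89)

D = (-190/89, 393/89)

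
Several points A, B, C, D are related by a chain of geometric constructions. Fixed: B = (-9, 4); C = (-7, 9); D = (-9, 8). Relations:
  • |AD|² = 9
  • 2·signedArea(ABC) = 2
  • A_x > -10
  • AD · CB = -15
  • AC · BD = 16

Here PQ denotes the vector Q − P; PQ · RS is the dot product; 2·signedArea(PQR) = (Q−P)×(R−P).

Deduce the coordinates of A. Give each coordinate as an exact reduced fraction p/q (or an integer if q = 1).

1. A_x = -9  [2·signedArea(ABC) = 2 ∩ AD · CB = -15]
2. A_y = 5  [2·signedArea(ABC) = 2 ∩ AD · CB = -15]
   → A = (-9, 5)

A = (-9, 5)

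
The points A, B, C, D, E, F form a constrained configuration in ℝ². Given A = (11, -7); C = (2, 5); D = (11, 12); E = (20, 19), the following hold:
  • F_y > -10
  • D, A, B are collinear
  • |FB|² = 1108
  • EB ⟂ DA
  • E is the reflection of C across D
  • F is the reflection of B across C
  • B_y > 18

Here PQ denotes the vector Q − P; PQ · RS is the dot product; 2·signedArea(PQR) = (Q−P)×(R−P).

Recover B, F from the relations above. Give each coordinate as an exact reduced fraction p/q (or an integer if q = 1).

1. B_x = 11  [D, A, B are collinear ∩ EB ⟂ DA]
2. B_y = 19  [D, A, B are collinear ∩ EB ⟂ DA]
   → B = (11, 19)
3. F_x = -7  [F is the reflection of B across C]
4. F_y = -9  [F is the reflection of B across C]
   → F = (-7, -9)

B = (11, 19)
F = (-7, -9)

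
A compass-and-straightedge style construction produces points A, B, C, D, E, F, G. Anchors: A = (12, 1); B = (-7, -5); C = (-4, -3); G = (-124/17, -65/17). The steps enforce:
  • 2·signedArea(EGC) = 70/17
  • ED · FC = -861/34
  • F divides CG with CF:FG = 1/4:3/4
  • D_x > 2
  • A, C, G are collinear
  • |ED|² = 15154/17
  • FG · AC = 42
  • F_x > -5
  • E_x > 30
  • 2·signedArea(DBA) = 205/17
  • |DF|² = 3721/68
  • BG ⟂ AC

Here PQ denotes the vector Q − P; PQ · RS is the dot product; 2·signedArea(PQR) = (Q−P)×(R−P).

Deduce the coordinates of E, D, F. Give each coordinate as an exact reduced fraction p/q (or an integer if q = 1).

D = (40/17, -24/17)
E = (31, 7)
F = (-82/17, -109/34)

1. F_x = -82/17  [F divides CG with CF:FG = 1/4:3/4]
2. F_y = -109/34  [F divides CG with CF:FG = 1/4:3/4]
   → F = (-82/17, -109/34)
3. D_x = 40/17  [line -6·x + 19·y + 696/17 = 0 ∩ |DF|² = 3721/68]
4. D_y = -24/17  [line -6·x + 19·y + 696/17 = 0 ∩ |DF|² = 3721/68]
   → D = (40/17, -24/17)
5. E_x = 31  [ED · FC = -861/34 ∩ 2·signedArea(EGC) = 70/17]
6. E_y = 7  [ED · FC = -861/34 ∩ 2·signedArea(EGC) = 70/17]
   → E = (31, 7)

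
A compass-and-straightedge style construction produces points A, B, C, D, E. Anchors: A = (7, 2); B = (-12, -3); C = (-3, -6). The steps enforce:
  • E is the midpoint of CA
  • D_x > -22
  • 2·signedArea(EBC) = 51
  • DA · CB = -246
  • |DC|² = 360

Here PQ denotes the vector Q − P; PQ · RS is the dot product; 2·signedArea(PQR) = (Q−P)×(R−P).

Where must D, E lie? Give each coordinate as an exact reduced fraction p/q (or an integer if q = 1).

D = (-21, 0)
E = (2, -2)

1. D_x = -21  [line 9·x + -3·y + 189 = 0 ∩ |DC|² = 360]
2. D_y = 0  [line 9·x + -3·y + 189 = 0 ∩ |DC|² = 360]
   → D = (-21, 0)
3. E_x = 2  [E is the midpoint of CA]
4. E_y = -2  [E is the midpoint of CA]
   → E = (2, -2)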